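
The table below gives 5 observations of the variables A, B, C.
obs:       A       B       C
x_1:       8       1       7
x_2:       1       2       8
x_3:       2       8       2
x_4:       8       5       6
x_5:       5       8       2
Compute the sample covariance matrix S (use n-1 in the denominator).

Step 1 — column means:
  mean(A) = (8 + 1 + 2 + 8 + 5) / 5 = 24/5 = 4.8
  mean(B) = (1 + 2 + 8 + 5 + 8) / 5 = 24/5 = 4.8
  mean(C) = (7 + 8 + 2 + 6 + 2) / 5 = 25/5 = 5

Step 2 — sample covariance S[i,j] = (1/(n-1)) · Σ_k (x_{k,i} - mean_i) · (x_{k,j} - mean_j), with n-1 = 4.
  S[A,A] = ((3.2)·(3.2) + (-3.8)·(-3.8) + (-2.8)·(-2.8) + (3.2)·(3.2) + (0.2)·(0.2)) / 4 = 42.8/4 = 10.7
  S[A,B] = ((3.2)·(-3.8) + (-3.8)·(-2.8) + (-2.8)·(3.2) + (3.2)·(0.2) + (0.2)·(3.2)) / 4 = -9.2/4 = -2.3
  S[A,C] = ((3.2)·(2) + (-3.8)·(3) + (-2.8)·(-3) + (3.2)·(1) + (0.2)·(-3)) / 4 = 6/4 = 1.5
  S[B,B] = ((-3.8)·(-3.8) + (-2.8)·(-2.8) + (3.2)·(3.2) + (0.2)·(0.2) + (3.2)·(3.2)) / 4 = 42.8/4 = 10.7
  S[B,C] = ((-3.8)·(2) + (-2.8)·(3) + (3.2)·(-3) + (0.2)·(1) + (3.2)·(-3)) / 4 = -35/4 = -8.75
  S[C,C] = ((2)·(2) + (3)·(3) + (-3)·(-3) + (1)·(1) + (-3)·(-3)) / 4 = 32/4 = 8

S is symmetric (S[j,i] = S[i,j]). Assembling:

S = [[10.7, -2.3, 1.5],
 [-2.3, 10.7, -8.75],
 [1.5, -8.75, 8]]


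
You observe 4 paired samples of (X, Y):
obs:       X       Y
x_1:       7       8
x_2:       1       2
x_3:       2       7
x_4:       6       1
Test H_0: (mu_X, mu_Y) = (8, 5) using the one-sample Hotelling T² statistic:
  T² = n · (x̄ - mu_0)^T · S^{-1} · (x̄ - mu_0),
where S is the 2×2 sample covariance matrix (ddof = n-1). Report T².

Step 1 — sample mean vector:
  mean(X) = (7 + 1 + 2 + 6) / 4 = 16/4 = 4
  mean(Y) = (8 + 2 + 7 + 1) / 4 = 18/4 = 4.5
  x̄ = (4, 4.5),  deviation x̄ - mu_0 = (4, 4.5) - (8, 5) = (-4, -0.5).

Step 2 — sample covariance matrix, S[i,j] = (1/(n-1)) · Σ_k (x_{k,i} - mean_i) · (x_{k,j} - mean_j), divisor n-1 = 3:
  S[X,X] = ((3)·(3) + (-3)·(-3) + (-2)·(-2) + (2)·(2)) / 3 = 26/3 = 8.6667
  S[X,Y] = ((3)·(3.5) + (-3)·(-2.5) + (-2)·(2.5) + (2)·(-3.5)) / 3 = 6/3 = 2
  S[Y,Y] = ((3.5)·(3.5) + (-2.5)·(-2.5) + (2.5)·(2.5) + (-3.5)·(-3.5)) / 3 = 37/3 = 12.3333
  S = [[8.6667, 2],
 [2, 12.3333]].

Step 3 — invert S. det(S) = 8.6667·12.3333 - (2)² = 102.8889.
  S^{-1} = (1/det) · [[d, -b], [-b, a]] = [[0.1199, -0.0194],
 [-0.0194, 0.0842]].

Step 4 — quadratic form (x̄ - mu_0)^T · S^{-1} · (x̄ - mu_0):
  S^{-1} · (x̄ - mu_0) = (-0.4698, 0.0356),
  (x̄ - mu_0)^T · [...] = (-4)·(-0.4698) + (-0.5)·(0.0356) = 1.8612.

Step 5 — scale by n: T² = 4 · 1.8612 = 7.4449.

T² ≈ 7.4449


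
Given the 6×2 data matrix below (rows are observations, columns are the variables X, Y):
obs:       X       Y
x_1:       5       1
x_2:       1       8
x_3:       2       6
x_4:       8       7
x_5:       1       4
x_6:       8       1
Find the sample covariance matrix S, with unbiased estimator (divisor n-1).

Step 1 — column means:
  mean(X) = (5 + 1 + 2 + 8 + 1 + 8) / 6 = 25/6 = 4.1667
  mean(Y) = (1 + 8 + 6 + 7 + 4 + 1) / 6 = 27/6 = 4.5

Step 2 — sample covariance S[i,j] = (1/(n-1)) · Σ_k (x_{k,i} - mean_i) · (x_{k,j} - mean_j), with n-1 = 5.
  S[X,X] = ((0.8333)·(0.8333) + (-3.1667)·(-3.1667) + (-2.1667)·(-2.1667) + (3.8333)·(3.8333) + (-3.1667)·(-3.1667) + (3.8333)·(3.8333)) / 5 = 54.8333/5 = 10.9667
  S[X,Y] = ((0.8333)·(-3.5) + (-3.1667)·(3.5) + (-2.1667)·(1.5) + (3.8333)·(2.5) + (-3.1667)·(-0.5) + (3.8333)·(-3.5)) / 5 = -19.5/5 = -3.9
  S[Y,Y] = ((-3.5)·(-3.5) + (3.5)·(3.5) + (1.5)·(1.5) + (2.5)·(2.5) + (-0.5)·(-0.5) + (-3.5)·(-3.5)) / 5 = 45.5/5 = 9.1

S is symmetric (S[j,i] = S[i,j]). Assembling:

S = [[10.9667, -3.9],
 [-3.9, 9.1]]


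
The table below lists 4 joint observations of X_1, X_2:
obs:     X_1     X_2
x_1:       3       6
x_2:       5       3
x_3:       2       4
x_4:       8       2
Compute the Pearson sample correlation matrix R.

Step 1 — column means:
  mean(X_1) = (3 + 5 + 2 + 8) / 4 = 18/4 = 4.5
  mean(X_2) = (6 + 3 + 4 + 2) / 4 = 15/4 = 3.75

Step 2 — sample variances and covariances s[i,j] = (1/(n-1)) · Σ_k (x_{k,i} - mean_i) · (x_{k,j} - mean_j), with n-1 = 3:
  s[X_1,X_1] = ((-1.5)·(-1.5) + (0.5)·(0.5) + (-2.5)·(-2.5) + (3.5)·(3.5)) / 3 = 21/3 = 7
  s[X_1,X_2] = ((-1.5)·(2.25) + (0.5)·(-0.75) + (-2.5)·(0.25) + (3.5)·(-1.75)) / 3 = -10.5/3 = -3.5
  s[X_2,X_2] = ((2.25)·(2.25) + (-0.75)·(-0.75) + (0.25)·(0.25) + (-1.75)·(-1.75)) / 3 = 8.75/3 = 2.9167
  Sample standard deviations s_i = √(s[i,i]):
  s(X_1) = √(7) = 2.6458
  s(X_2) = √(2.9167) = 1.7078

Step 3 — r_{ij} = s_{ij} / (s_i · s_j):
  r[X_1,X_1] = 1 (diagonal).
  r[X_1,X_2] = -3.5 / (2.6458 · 1.7078) = -3.5 / 4.5185 = -0.7746
  r[X_2,X_2] = 1 (diagonal).

R is symmetric with unit diagonal. Assembling:

R = [[1, -0.7746],
 [-0.7746, 1]]


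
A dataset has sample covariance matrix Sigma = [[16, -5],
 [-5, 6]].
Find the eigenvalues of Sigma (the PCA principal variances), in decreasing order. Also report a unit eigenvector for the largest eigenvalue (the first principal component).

Step 1 — characteristic polynomial of 2×2 Sigma:
  det(Sigma - λI) = λ² - trace · λ + det = 0.
  trace = 16 + 6 = 22, det = 16·6 - (-5)² = 71.
Step 2 — discriminant:
  Δ = trace² - 4·det = 484 - 284 = 200.
Step 3 — eigenvalues:
  λ = (trace ± √Δ)/2 = (22 ± 14.1421)/2,
  λ_1 = 18.0711,  λ_2 = 3.9289.

Step 4 — unit eigenvector for λ_1: solve (Sigma - λ_1 I)v = 0. First row:
  (16 - 18.0711)·v_x + (-5)·v_y = 0, i.e. (-2.0711)·v_x + (-5)·v_y = 0,
  so v ∝ (b, λ_1 - a) = (-5, 2.0711); multiply by -1 so the first entry is positive: u = (5, -2.0711).
  ||u|| = √((5)² + (-2.0711)²) = √(29.2893) ≈ 5.412,
  v_1 = u/||u|| ≈ (0.9239, -0.3827) (||v_1|| = 1).

λ_1 = 18.0711,  λ_2 = 3.9289;  v_1 ≈ (0.9239, -0.3827)


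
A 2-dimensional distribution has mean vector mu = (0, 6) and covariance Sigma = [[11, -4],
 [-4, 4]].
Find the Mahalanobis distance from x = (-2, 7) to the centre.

Step 1 — centre the observation: (x - mu) = (-2, 1).

Step 2 — invert Sigma. det(Sigma) = 11·4 - (-4)² = 28.
  Sigma^{-1} = (1/det) · [[d, -b], [-b, a]] = [[0.1429, 0.1429],
 [0.1429, 0.3929]].

Step 3 — form the quadratic (x - mu)^T · Sigma^{-1} · (x - mu):
  Sigma^{-1} · (x - mu) = (-0.1429, 0.1071).
  (x - mu)^T · [Sigma^{-1} · (x - mu)] = (-2)·(-0.1429) + (1)·(0.1071) = 0.3929.

Step 4 — take square root: d = √(0.3929) ≈ 0.6268.

d(x, mu) = √(0.3929) ≈ 0.6268


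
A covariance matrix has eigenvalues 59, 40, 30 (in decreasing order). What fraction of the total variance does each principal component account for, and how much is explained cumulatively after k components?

Step 1 — total variance = trace(Sigma) = Σ λ_i = 59 + 40 + 30 = 129.

Step 2 — fraction explained by component i = λ_i / Σ λ:
  PC1: 59/129 = 0.4574
  PC2: 40/129 = 0.3101
  PC3: 30/129 = 0.2326

Step 3 — cumulative fraction after k components = (λ_1 + ... + λ_k) / Σ λ:
  k = 1: 59/129 = 0.4574
  k = 2: (59 + 40)/129 = 99/129 = 0.7674
  k = 3: (59 + 40 + 30)/129 = 129/129 = 1

Summary (fraction, with percent):

explained: PC1 0.4574 (45.74%), PC2 0.3101 (31.01%), PC3 0.2326 (23.26%);  cumulative: 0.4574, 0.7674, 1


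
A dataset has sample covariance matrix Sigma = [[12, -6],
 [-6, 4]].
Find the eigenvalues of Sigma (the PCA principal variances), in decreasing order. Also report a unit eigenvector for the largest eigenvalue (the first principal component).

Step 1 — characteristic polynomial of 2×2 Sigma:
  det(Sigma - λI) = λ² - trace · λ + det = 0.
  trace = 12 + 4 = 16, det = 12·4 - (-6)² = 12.
Step 2 — discriminant:
  Δ = trace² - 4·det = 256 - 48 = 208.
Step 3 — eigenvalues:
  λ = (trace ± √Δ)/2 = (16 ± 14.4222)/2,
  λ_1 = 15.2111,  λ_2 = 0.7889.

Step 4 — unit eigenvector for λ_1: solve (Sigma - λ_1 I)v = 0. First row:
  (12 - 15.2111)·v_x + (-6)·v_y = 0, i.e. (-3.2111)·v_x + (-6)·v_y = 0,
  so v ∝ (b, λ_1 - a) = (-6, 3.2111); multiply by -1 so the first entry is positive: u = (6, -3.2111).
  ||u|| = √((6)² + (-3.2111)²) = √(46.3112) ≈ 6.8052,
  v_1 = u/||u|| ≈ (0.8817, -0.4719) (||v_1|| = 1).

λ_1 = 15.2111,  λ_2 = 0.7889;  v_1 ≈ (0.8817, -0.4719)


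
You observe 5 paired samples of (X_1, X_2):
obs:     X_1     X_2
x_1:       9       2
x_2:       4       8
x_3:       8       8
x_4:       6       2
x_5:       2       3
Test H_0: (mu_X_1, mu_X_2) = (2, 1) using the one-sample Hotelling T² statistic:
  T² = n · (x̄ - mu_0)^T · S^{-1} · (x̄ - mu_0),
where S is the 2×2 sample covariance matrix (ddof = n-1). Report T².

Step 1 — sample mean vector:
  mean(X_1) = (9 + 4 + 8 + 6 + 2) / 5 = 29/5 = 5.8
  mean(X_2) = (2 + 8 + 8 + 2 + 3) / 5 = 23/5 = 4.6
  x̄ = (5.8, 4.6),  deviation x̄ - mu_0 = (5.8, 4.6) - (2, 1) = (3.8, 3.6).

Step 2 — sample covariance matrix, S[i,j] = (1/(n-1)) · Σ_k (x_{k,i} - mean_i) · (x_{k,j} - mean_j), divisor n-1 = 4:
  S[X_1,X_1] = ((3.2)·(3.2) + (-1.8)·(-1.8) + (2.2)·(2.2) + (0.2)·(0.2) + (-3.8)·(-3.8)) / 4 = 32.8/4 = 8.2
  S[X_1,X_2] = ((3.2)·(-2.6) + (-1.8)·(3.4) + (2.2)·(3.4) + (0.2)·(-2.6) + (-3.8)·(-1.6)) / 4 = -1.4/4 = -0.35
  S[X_2,X_2] = ((-2.6)·(-2.6) + (3.4)·(3.4) + (3.4)·(3.4) + (-2.6)·(-2.6) + (-1.6)·(-1.6)) / 4 = 39.2/4 = 9.8
  S = [[8.2, -0.35],
 [-0.35, 9.8]].

Step 3 — invert S. det(S) = 8.2·9.8 - (-0.35)² = 80.2375.
  S^{-1} = (1/det) · [[d, -b], [-b, a]] = [[0.1221, 0.0044],
 [0.0044, 0.1022]].

Step 4 — quadratic form (x̄ - mu_0)^T · S^{-1} · (x̄ - mu_0):
  S^{-1} · (x̄ - mu_0) = (0.4798, 0.3845),
  (x̄ - mu_0)^T · [...] = (3.8)·(0.4798) + (3.6)·(0.3845) = 3.2075.

Step 5 — scale by n: T² = 5 · 3.2075 = 16.0374.

T² ≈ 16.0374


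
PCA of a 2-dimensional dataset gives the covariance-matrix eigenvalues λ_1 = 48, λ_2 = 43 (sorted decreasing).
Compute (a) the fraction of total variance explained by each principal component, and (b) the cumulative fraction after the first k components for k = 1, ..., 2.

Step 1 — total variance = trace(Sigma) = Σ λ_i = 48 + 43 = 91.

Step 2 — fraction explained by component i = λ_i / Σ λ:
  PC1: 48/91 = 0.5275
  PC2: 43/91 = 0.4725

Step 3 — cumulative fraction after k components = (λ_1 + ... + λ_k) / Σ λ:
  k = 1: 48/91 = 0.5275
  k = 2: (48 + 43)/91 = 91/91 = 1

Summary (fraction, with percent):

explained: PC1 0.5275 (52.75%), PC2 0.4725 (47.25%);  cumulative: 0.5275, 1


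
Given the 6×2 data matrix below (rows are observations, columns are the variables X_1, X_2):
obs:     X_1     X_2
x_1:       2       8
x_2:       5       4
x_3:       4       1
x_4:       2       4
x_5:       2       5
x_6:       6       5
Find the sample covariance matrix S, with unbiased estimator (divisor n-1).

Step 1 — column means:
  mean(X_1) = (2 + 5 + 4 + 2 + 2 + 6) / 6 = 21/6 = 3.5
  mean(X_2) = (8 + 4 + 1 + 4 + 5 + 5) / 6 = 27/6 = 4.5

Step 2 — sample covariance S[i,j] = (1/(n-1)) · Σ_k (x_{k,i} - mean_i) · (x_{k,j} - mean_j), with n-1 = 5.
  S[X_1,X_1] = ((-1.5)·(-1.5) + (1.5)·(1.5) + (0.5)·(0.5) + (-1.5)·(-1.5) + (-1.5)·(-1.5) + (2.5)·(2.5)) / 5 = 15.5/5 = 3.1
  S[X_1,X_2] = ((-1.5)·(3.5) + (1.5)·(-0.5) + (0.5)·(-3.5) + (-1.5)·(-0.5) + (-1.5)·(0.5) + (2.5)·(0.5)) / 5 = -6.5/5 = -1.3
  S[X_2,X_2] = ((3.5)·(3.5) + (-0.5)·(-0.5) + (-3.5)·(-3.5) + (-0.5)·(-0.5) + (0.5)·(0.5) + (0.5)·(0.5)) / 5 = 25.5/5 = 5.1

S is symmetric (S[j,i] = S[i,j]). Assembling:

S = [[3.1, -1.3],
 [-1.3, 5.1]]


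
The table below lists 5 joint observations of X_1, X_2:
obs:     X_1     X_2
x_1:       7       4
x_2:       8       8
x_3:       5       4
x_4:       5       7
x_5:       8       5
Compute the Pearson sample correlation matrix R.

Step 1 — column means:
  mean(X_1) = (7 + 8 + 5 + 5 + 8) / 5 = 33/5 = 6.6
  mean(X_2) = (4 + 8 + 4 + 7 + 5) / 5 = 28/5 = 5.6

Step 2 — sample variances and covariances s[i,j] = (1/(n-1)) · Σ_k (x_{k,i} - mean_i) · (x_{k,j} - mean_j), with n-1 = 4:
  s[X_1,X_1] = ((0.4)·(0.4) + (1.4)·(1.4) + (-1.6)·(-1.6) + (-1.6)·(-1.6) + (1.4)·(1.4)) / 4 = 9.2/4 = 2.3
  s[X_1,X_2] = ((0.4)·(-1.6) + (1.4)·(2.4) + (-1.6)·(-1.6) + (-1.6)·(1.4) + (1.4)·(-0.6)) / 4 = 2.2/4 = 0.55
  s[X_2,X_2] = ((-1.6)·(-1.6) + (2.4)·(2.4) + (-1.6)·(-1.6) + (1.4)·(1.4) + (-0.6)·(-0.6)) / 4 = 13.2/4 = 3.3
  Sample standard deviations s_i = √(s[i,i]):
  s(X_1) = √(2.3) = 1.5166
  s(X_2) = √(3.3) = 1.8166

Step 3 — r_{ij} = s_{ij} / (s_i · s_j):
  r[X_1,X_1] = 1 (diagonal).
  r[X_1,X_2] = 0.55 / (1.5166 · 1.8166) = 0.55 / 2.755 = 0.1996
  r[X_2,X_2] = 1 (diagonal).

R is symmetric with unit diagonal. Assembling:

R = [[1, 0.1996],
 [0.1996, 1]]


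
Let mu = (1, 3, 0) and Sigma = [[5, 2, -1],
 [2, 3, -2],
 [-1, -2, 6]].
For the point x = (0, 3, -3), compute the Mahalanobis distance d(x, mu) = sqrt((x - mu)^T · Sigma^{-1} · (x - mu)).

Step 1 — centre the observation: (x - mu) = (-1, 0, -3).

Step 2 — invert Sigma (cofactor / det for 3×3, or solve directly):
  Sigma^{-1} = [[0.2745, -0.1961, -0.0196],
 [-0.1961, 0.5686, 0.1569],
 [-0.0196, 0.1569, 0.2157]].

Step 3 — form the quadratic (x - mu)^T · Sigma^{-1} · (x - mu):
  Sigma^{-1} · (x - mu) = (-0.2157, -0.2745, -0.6275).
  (x - mu)^T · [Sigma^{-1} · (x - mu)] = (-1)·(-0.2157) + (0)·(-0.2745) + (-3)·(-0.6275) = 2.098.

Step 4 — take square root: d = √(2.098) ≈ 1.4485.

d(x, mu) = √(2.098) ≈ 1.4485


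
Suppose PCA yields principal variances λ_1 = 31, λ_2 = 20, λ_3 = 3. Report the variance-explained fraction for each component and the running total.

Step 1 — total variance = trace(Sigma) = Σ λ_i = 31 + 20 + 3 = 54.

Step 2 — fraction explained by component i = λ_i / Σ λ:
  PC1: 31/54 = 0.5741
  PC2: 20/54 = 0.3704
  PC3: 3/54 = 0.0556

Step 3 — cumulative fraction after k components = (λ_1 + ... + λ_k) / Σ λ:
  k = 1: 31/54 = 0.5741
  k = 2: (31 + 20)/54 = 51/54 = 0.9444
  k = 3: (31 + 20 + 3)/54 = 54/54 = 1

Summary (fraction, with percent):

explained: PC1 0.5741 (57.41%), PC2 0.3704 (37.04%), PC3 0.0556 (5.56%);  cumulative: 0.5741, 0.9444, 1


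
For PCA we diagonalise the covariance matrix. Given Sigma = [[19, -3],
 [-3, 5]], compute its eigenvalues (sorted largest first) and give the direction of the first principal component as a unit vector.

Step 1 — characteristic polynomial of 2×2 Sigma:
  det(Sigma - λI) = λ² - trace · λ + det = 0.
  trace = 19 + 5 = 24, det = 19·5 - (-3)² = 86.
Step 2 — discriminant:
  Δ = trace² - 4·det = 576 - 344 = 232.
Step 3 — eigenvalues:
  λ = (trace ± √Δ)/2 = (24 ± 15.2315)/2,
  λ_1 = 19.6158,  λ_2 = 4.3842.

Step 4 — unit eigenvector for λ_1: solve (Sigma - λ_1 I)v = 0. First row:
  (19 - 19.6158)·v_x + (-3)·v_y = 0, i.e. (-0.6158)·v_x + (-3)·v_y = 0,
  so v ∝ (b, λ_1 - a) = (-3, 0.6158); multiply by -1 so the first entry is positive: u = (3, -0.6158).
  ||u|| = √((3)² + (-0.6158)²) = √(9.3792) ≈ 3.0625,
  v_1 = u/||u|| ≈ (0.9796, -0.2011) (||v_1|| = 1).

λ_1 = 19.6158,  λ_2 = 4.3842;  v_1 ≈ (0.9796, -0.2011)


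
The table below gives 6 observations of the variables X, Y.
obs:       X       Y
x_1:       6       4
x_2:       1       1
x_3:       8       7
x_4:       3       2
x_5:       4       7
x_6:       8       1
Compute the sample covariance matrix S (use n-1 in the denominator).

Step 1 — column means:
  mean(X) = (6 + 1 + 8 + 3 + 4 + 8) / 6 = 30/6 = 5
  mean(Y) = (4 + 1 + 7 + 2 + 7 + 1) / 6 = 22/6 = 3.6667

Step 2 — sample covariance S[i,j] = (1/(n-1)) · Σ_k (x_{k,i} - mean_i) · (x_{k,j} - mean_j), with n-1 = 5.
  S[X,X] = ((1)·(1) + (-4)·(-4) + (3)·(3) + (-2)·(-2) + (-1)·(-1) + (3)·(3)) / 5 = 40/5 = 8
  S[X,Y] = ((1)·(0.3333) + (-4)·(-2.6667) + (3)·(3.3333) + (-2)·(-1.6667) + (-1)·(3.3333) + (3)·(-2.6667)) / 5 = 13/5 = 2.6
  S[Y,Y] = ((0.3333)·(0.3333) + (-2.6667)·(-2.6667) + (3.3333)·(3.3333) + (-1.6667)·(-1.6667) + (3.3333)·(3.3333) + (-2.6667)·(-2.6667)) / 5 = 39.3333/5 = 7.8667

S is symmetric (S[j,i] = S[i,j]). Assembling:

S = [[8, 2.6],
 [2.6, 7.8667]]


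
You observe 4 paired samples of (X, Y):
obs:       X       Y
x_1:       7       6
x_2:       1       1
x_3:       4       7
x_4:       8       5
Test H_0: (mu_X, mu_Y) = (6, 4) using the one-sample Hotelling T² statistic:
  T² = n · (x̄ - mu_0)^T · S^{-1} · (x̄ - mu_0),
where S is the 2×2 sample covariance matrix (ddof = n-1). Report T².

Step 1 — sample mean vector:
  mean(X) = (7 + 1 + 4 + 8) / 4 = 20/4 = 5
  mean(Y) = (6 + 1 + 7 + 5) / 4 = 19/4 = 4.75
  x̄ = (5, 4.75),  deviation x̄ - mu_0 = (5, 4.75) - (6, 4) = (-1, 0.75).

Step 2 — sample covariance matrix, S[i,j] = (1/(n-1)) · Σ_k (x_{k,i} - mean_i) · (x_{k,j} - mean_j), divisor n-1 = 3:
  S[X,X] = ((2)·(2) + (-4)·(-4) + (-1)·(-1) + (3)·(3)) / 3 = 30/3 = 10
  S[X,Y] = ((2)·(1.25) + (-4)·(-3.75) + (-1)·(2.25) + (3)·(0.25)) / 3 = 16/3 = 5.3333
  S[Y,Y] = ((1.25)·(1.25) + (-3.75)·(-3.75) + (2.25)·(2.25) + (0.25)·(0.25)) / 3 = 20.75/3 = 6.9167
  S = [[10, 5.3333],
 [5.3333, 6.9167]].

Step 3 — invert S. det(S) = 10·6.9167 - (5.3333)² = 40.7222.
  S^{-1} = (1/det) · [[d, -b], [-b, a]] = [[0.1698, -0.131],
 [-0.131, 0.2456]].

Step 4 — quadratic form (x̄ - mu_0)^T · S^{-1} · (x̄ - mu_0):
  S^{-1} · (x̄ - mu_0) = (-0.2681, 0.3151),
  (x̄ - mu_0)^T · [...] = (-1)·(-0.2681) + (0.75)·(0.3151) = 0.5044.

Step 5 — scale by n: T² = 4 · 0.5044 = 2.0177.

T² ≈ 2.0177


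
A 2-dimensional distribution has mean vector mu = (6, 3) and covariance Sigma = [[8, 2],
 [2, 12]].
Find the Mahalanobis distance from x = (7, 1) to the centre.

Step 1 — centre the observation: (x - mu) = (1, -2).

Step 2 — invert Sigma. det(Sigma) = 8·12 - (2)² = 92.
  Sigma^{-1} = (1/det) · [[d, -b], [-b, a]] = [[0.1304, -0.0217],
 [-0.0217, 0.087]].

Step 3 — form the quadratic (x - mu)^T · Sigma^{-1} · (x - mu):
  Sigma^{-1} · (x - mu) = (0.1739, -0.1957).
  (x - mu)^T · [Sigma^{-1} · (x - mu)] = (1)·(0.1739) + (-2)·(-0.1957) = 0.5652.

Step 4 — take square root: d = √(0.5652) ≈ 0.7518.

d(x, mu) = √(0.5652) ≈ 0.7518


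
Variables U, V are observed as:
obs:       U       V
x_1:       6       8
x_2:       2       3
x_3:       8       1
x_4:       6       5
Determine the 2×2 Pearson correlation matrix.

Step 1 — column means:
  mean(U) = (6 + 2 + 8 + 6) / 4 = 22/4 = 5.5
  mean(V) = (8 + 3 + 1 + 5) / 4 = 17/4 = 4.25

Step 2 — sample variances and covariances s[i,j] = (1/(n-1)) · Σ_k (x_{k,i} - mean_i) · (x_{k,j} - mean_j), with n-1 = 3:
  s[U,U] = ((0.5)·(0.5) + (-3.5)·(-3.5) + (2.5)·(2.5) + (0.5)·(0.5)) / 3 = 19/3 = 6.3333
  s[U,V] = ((0.5)·(3.75) + (-3.5)·(-1.25) + (2.5)·(-3.25) + (0.5)·(0.75)) / 3 = -1.5/3 = -0.5
  s[V,V] = ((3.75)·(3.75) + (-1.25)·(-1.25) + (-3.25)·(-3.25) + (0.75)·(0.75)) / 3 = 26.75/3 = 8.9167
  Sample standard deviations s_i = √(s[i,i]):
  s(U) = √(6.3333) = 2.5166
  s(V) = √(8.9167) = 2.9861

Step 3 — r_{ij} = s_{ij} / (s_i · s_j):
  r[U,U] = 1 (diagonal).
  r[U,V] = -0.5 / (2.5166 · 2.9861) = -0.5 / 7.5148 = -0.0665
  r[V,V] = 1 (diagonal).

R is symmetric with unit diagonal. Assembling:

R = [[1, -0.0665],
 [-0.0665, 1]]


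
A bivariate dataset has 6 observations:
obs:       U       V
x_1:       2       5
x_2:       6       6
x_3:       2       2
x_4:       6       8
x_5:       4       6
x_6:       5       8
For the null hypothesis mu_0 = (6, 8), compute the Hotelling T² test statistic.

Step 1 — sample mean vector:
  mean(U) = (2 + 6 + 2 + 6 + 4 + 5) / 6 = 25/6 = 4.1667
  mean(V) = (5 + 6 + 2 + 8 + 6 + 8) / 6 = 35/6 = 5.8333
  x̄ = (4.1667, 5.8333),  deviation x̄ - mu_0 = (4.1667, 5.8333) - (6, 8) = (-1.8333, -2.1667).

Step 2 — sample covariance matrix, S[i,j] = (1/(n-1)) · Σ_k (x_{k,i} - mean_i) · (x_{k,j} - mean_j), divisor n-1 = 5:
  S[U,U] = ((-2.1667)·(-2.1667) + (1.8333)·(1.8333) + (-2.1667)·(-2.1667) + (1.8333)·(1.8333) + (-0.1667)·(-0.1667) + (0.8333)·(0.8333)) / 5 = 16.8333/5 = 3.3667
  S[U,V] = ((-2.1667)·(-0.8333) + (1.8333)·(0.1667) + (-2.1667)·(-3.8333) + (1.8333)·(2.1667) + (-0.1667)·(0.1667) + (0.8333)·(2.1667)) / 5 = 16.1667/5 = 3.2333
  S[V,V] = ((-0.8333)·(-0.8333) + (0.1667)·(0.1667) + (-3.8333)·(-3.8333) + (2.1667)·(2.1667) + (0.1667)·(0.1667) + (2.1667)·(2.1667)) / 5 = 24.8333/5 = 4.9667
  S = [[3.3667, 3.2333],
 [3.2333, 4.9667]].

Step 3 — invert S. det(S) = 3.3667·4.9667 - (3.2333)² = 6.2667.
  S^{-1} = (1/det) · [[d, -b], [-b, a]] = [[0.7926, -0.516],
 [-0.516, 0.5372]].

Step 4 — quadratic form (x̄ - mu_0)^T · S^{-1} · (x̄ - mu_0):
  S^{-1} · (x̄ - mu_0) = (-0.3351, -0.2181),
  (x̄ - mu_0)^T · [...] = (-1.8333)·(-0.3351) + (-2.1667)·(-0.2181) = 1.0869.

Step 5 — scale by n: T² = 6 · 1.0869 = 6.5213.

T² ≈ 6.5213


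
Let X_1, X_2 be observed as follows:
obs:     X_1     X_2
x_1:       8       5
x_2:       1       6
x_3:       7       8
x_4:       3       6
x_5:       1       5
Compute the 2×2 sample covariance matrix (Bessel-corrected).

Step 1 — column means:
  mean(X_1) = (8 + 1 + 7 + 3 + 1) / 5 = 20/5 = 4
  mean(X_2) = (5 + 6 + 8 + 6 + 5) / 5 = 30/5 = 6

Step 2 — sample covariance S[i,j] = (1/(n-1)) · Σ_k (x_{k,i} - mean_i) · (x_{k,j} - mean_j), with n-1 = 4.
  S[X_1,X_1] = ((4)·(4) + (-3)·(-3) + (3)·(3) + (-1)·(-1) + (-3)·(-3)) / 4 = 44/4 = 11
  S[X_1,X_2] = ((4)·(-1) + (-3)·(0) + (3)·(2) + (-1)·(0) + (-3)·(-1)) / 4 = 5/4 = 1.25
  S[X_2,X_2] = ((-1)·(-1) + (0)·(0) + (2)·(2) + (0)·(0) + (-1)·(-1)) / 4 = 6/4 = 1.5

S is symmetric (S[j,i] = S[i,j]). Assembling:

S = [[11, 1.25],
 [1.25, 1.5]]


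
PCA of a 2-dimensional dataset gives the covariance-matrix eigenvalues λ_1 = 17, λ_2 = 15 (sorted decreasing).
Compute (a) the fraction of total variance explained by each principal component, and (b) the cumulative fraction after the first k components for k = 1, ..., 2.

Step 1 — total variance = trace(Sigma) = Σ λ_i = 17 + 15 = 32.

Step 2 — fraction explained by component i = λ_i / Σ λ:
  PC1: 17/32 = 0.5312
  PC2: 15/32 = 0.4688

Step 3 — cumulative fraction after k components = (λ_1 + ... + λ_k) / Σ λ:
  k = 1: 17/32 = 0.5312
  k = 2: (17 + 15)/32 = 32/32 = 1

Summary (fraction, with percent):

explained: PC1 0.5312 (53.12%), PC2 0.4688 (46.88%);  cumulative: 0.5312, 1


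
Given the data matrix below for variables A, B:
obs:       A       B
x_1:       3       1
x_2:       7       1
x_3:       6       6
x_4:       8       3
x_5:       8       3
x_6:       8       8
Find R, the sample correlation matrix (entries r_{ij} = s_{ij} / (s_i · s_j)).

Step 1 — column means:
  mean(A) = (3 + 7 + 6 + 8 + 8 + 8) / 6 = 40/6 = 6.6667
  mean(B) = (1 + 1 + 6 + 3 + 3 + 8) / 6 = 22/6 = 3.6667

Step 2 — sample variances and covariances s[i,j] = (1/(n-1)) · Σ_k (x_{k,i} - mean_i) · (x_{k,j} - mean_j), with n-1 = 5:
  s[A,A] = ((-3.6667)·(-3.6667) + (0.3333)·(0.3333) + (-0.6667)·(-0.6667) + (1.3333)·(1.3333) + (1.3333)·(1.3333) + (1.3333)·(1.3333)) / 5 = 19.3333/5 = 3.8667
  s[A,B] = ((-3.6667)·(-2.6667) + (0.3333)·(-2.6667) + (-0.6667)·(2.3333) + (1.3333)·(-0.6667) + (1.3333)·(-0.6667) + (1.3333)·(4.3333)) / 5 = 11.3333/5 = 2.2667
  s[B,B] = ((-2.6667)·(-2.6667) + (-2.6667)·(-2.6667) + (2.3333)·(2.3333) + (-0.6667)·(-0.6667) + (-0.6667)·(-0.6667) + (4.3333)·(4.3333)) / 5 = 39.3333/5 = 7.8667
  Sample standard deviations s_i = √(s[i,i]):
  s(A) = √(3.8667) = 1.9664
  s(B) = √(7.8667) = 2.8048

Step 3 — r_{ij} = s_{ij} / (s_i · s_j):
  r[A,A] = 1 (diagonal).
  r[A,B] = 2.2667 / (1.9664 · 2.8048) = 2.2667 / 5.5152 = 0.411
  r[B,B] = 1 (diagonal).

R is symmetric with unit diagonal. Assembling:

R = [[1, 0.411],
 [0.411, 1]]


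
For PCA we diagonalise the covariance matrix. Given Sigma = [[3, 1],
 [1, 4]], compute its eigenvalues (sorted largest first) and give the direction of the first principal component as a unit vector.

Step 1 — characteristic polynomial of 2×2 Sigma:
  det(Sigma - λI) = λ² - trace · λ + det = 0.
  trace = 3 + 4 = 7, det = 3·4 - (1)² = 11.
Step 2 — discriminant:
  Δ = trace² - 4·det = 49 - 44 = 5.
Step 3 — eigenvalues:
  λ = (trace ± √Δ)/2 = (7 ± 2.2361)/2,
  λ_1 = 4.618,  λ_2 = 2.382.

Step 4 — unit eigenvector for λ_1: solve (Sigma - λ_1 I)v = 0. First row:
  (3 - 4.618)·v_x + (1)·v_y = 0, i.e. (-1.618)·v_x + (1)·v_y = 0,
  so v ∝ (b, λ_1 - a) = (1, 1.618) = u.
  ||u|| = √((1)² + (1.618)²) = √(3.618) ≈ 1.9021,
  v_1 = u/||u|| ≈ (0.5257, 0.8507) (||v_1|| = 1).

λ_1 = 4.618,  λ_2 = 2.382;  v_1 ≈ (0.5257, 0.8507)


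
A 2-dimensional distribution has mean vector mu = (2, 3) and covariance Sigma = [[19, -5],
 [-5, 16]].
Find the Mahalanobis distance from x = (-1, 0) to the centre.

Step 1 — centre the observation: (x - mu) = (-3, -3).

Step 2 — invert Sigma. det(Sigma) = 19·16 - (-5)² = 279.
  Sigma^{-1} = (1/det) · [[d, -b], [-b, a]] = [[0.0573, 0.0179],
 [0.0179, 0.0681]].

Step 3 — form the quadratic (x - mu)^T · Sigma^{-1} · (x - mu):
  Sigma^{-1} · (x - mu) = (-0.2258, -0.2581).
  (x - mu)^T · [Sigma^{-1} · (x - mu)] = (-3)·(-0.2258) + (-3)·(-0.2581) = 1.4516.

Step 4 — take square root: d = √(1.4516) ≈ 1.2048.

d(x, mu) = √(1.4516) ≈ 1.2048


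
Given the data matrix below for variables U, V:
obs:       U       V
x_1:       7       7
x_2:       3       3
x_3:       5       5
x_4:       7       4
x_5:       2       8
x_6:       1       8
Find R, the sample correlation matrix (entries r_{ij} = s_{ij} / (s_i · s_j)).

Step 1 — column means:
  mean(U) = (7 + 3 + 5 + 7 + 2 + 1) / 6 = 25/6 = 4.1667
  mean(V) = (7 + 3 + 5 + 4 + 8 + 8) / 6 = 35/6 = 5.8333

Step 2 — sample variances and covariances s[i,j] = (1/(n-1)) · Σ_k (x_{k,i} - mean_i) · (x_{k,j} - mean_j), with n-1 = 5:
  s[U,U] = ((2.8333)·(2.8333) + (-1.1667)·(-1.1667) + (0.8333)·(0.8333) + (2.8333)·(2.8333) + (-2.1667)·(-2.1667) + (-3.1667)·(-3.1667)) / 5 = 32.8333/5 = 6.5667
  s[U,V] = ((2.8333)·(1.1667) + (-1.1667)·(-2.8333) + (0.8333)·(-0.8333) + (2.8333)·(-1.8333) + (-2.1667)·(2.1667) + (-3.1667)·(2.1667)) / 5 = -10.8333/5 = -2.1667
  s[V,V] = ((1.1667)·(1.1667) + (-2.8333)·(-2.8333) + (-0.8333)·(-0.8333) + (-1.8333)·(-1.8333) + (2.1667)·(2.1667) + (2.1667)·(2.1667)) / 5 = 22.8333/5 = 4.5667
  Sample standard deviations s_i = √(s[i,i]):
  s(U) = √(6.5667) = 2.5626
  s(V) = √(4.5667) = 2.137

Step 3 — r_{ij} = s_{ij} / (s_i · s_j):
  r[U,U] = 1 (diagonal).
  r[U,V] = -2.1667 / (2.5626 · 2.137) = -2.1667 / 5.4761 = -0.3957
  r[V,V] = 1 (diagonal).

R is symmetric with unit diagonal. Assembling:

R = [[1, -0.3957],
 [-0.3957, 1]]


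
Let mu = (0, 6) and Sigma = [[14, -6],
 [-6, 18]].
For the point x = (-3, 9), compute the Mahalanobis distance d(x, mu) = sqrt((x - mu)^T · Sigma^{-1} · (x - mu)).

Step 1 — centre the observation: (x - mu) = (-3, 3).

Step 2 — invert Sigma. det(Sigma) = 14·18 - (-6)² = 216.
  Sigma^{-1} = (1/det) · [[d, -b], [-b, a]] = [[0.0833, 0.0278],
 [0.0278, 0.0648]].

Step 3 — form the quadratic (x - mu)^T · Sigma^{-1} · (x - mu):
  Sigma^{-1} · (x - mu) = (-0.1667, 0.1111).
  (x - mu)^T · [Sigma^{-1} · (x - mu)] = (-3)·(-0.1667) + (3)·(0.1111) = 0.8333.

Step 4 — take square root: d = √(0.8333) ≈ 0.9129.

d(x, mu) = √(0.8333) ≈ 0.9129


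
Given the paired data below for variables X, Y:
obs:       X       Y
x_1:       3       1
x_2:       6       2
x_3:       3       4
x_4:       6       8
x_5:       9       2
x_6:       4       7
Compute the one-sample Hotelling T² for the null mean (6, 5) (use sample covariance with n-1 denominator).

Step 1 — sample mean vector:
  mean(X) = (3 + 6 + 3 + 6 + 9 + 4) / 6 = 31/6 = 5.1667
  mean(Y) = (1 + 2 + 4 + 8 + 2 + 7) / 6 = 24/6 = 4
  x̄ = (5.1667, 4),  deviation x̄ - mu_0 = (5.1667, 4) - (6, 5) = (-0.8333, -1).

Step 2 — sample covariance matrix, S[i,j] = (1/(n-1)) · Σ_k (x_{k,i} - mean_i) · (x_{k,j} - mean_j), divisor n-1 = 5:
  S[X,X] = ((-2.1667)·(-2.1667) + (0.8333)·(0.8333) + (-2.1667)·(-2.1667) + (0.8333)·(0.8333) + (3.8333)·(3.8333) + (-1.1667)·(-1.1667)) / 5 = 26.8333/5 = 5.3667
  S[X,Y] = ((-2.1667)·(-3) + (0.8333)·(-2) + (-2.1667)·(0) + (0.8333)·(4) + (3.8333)·(-2) + (-1.1667)·(3)) / 5 = -3/5 = -0.6
  S[Y,Y] = ((-3)·(-3) + (-2)·(-2) + (0)·(0) + (4)·(4) + (-2)·(-2) + (3)·(3)) / 5 = 42/5 = 8.4
  S = [[5.3667, -0.6],
 [-0.6, 8.4]].

Step 3 — invert S. det(S) = 5.3667·8.4 - (-0.6)² = 44.72.
  S^{-1} = (1/det) · [[d, -b], [-b, a]] = [[0.1878, 0.0134],
 [0.0134, 0.12]].

Step 4 — quadratic form (x̄ - mu_0)^T · S^{-1} · (x̄ - mu_0):
  S^{-1} · (x̄ - mu_0) = (-0.1699, -0.1312),
  (x̄ - mu_0)^T · [...] = (-0.8333)·(-0.1699) + (-1)·(-0.1312) = 0.2728.

Step 5 — scale by n: T² = 6 · 0.2728 = 1.6369.

T² ≈ 1.6369


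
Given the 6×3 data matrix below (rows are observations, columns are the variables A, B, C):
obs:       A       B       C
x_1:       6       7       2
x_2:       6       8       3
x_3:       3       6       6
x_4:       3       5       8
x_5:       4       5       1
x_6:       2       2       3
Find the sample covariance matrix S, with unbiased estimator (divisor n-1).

Step 1 — column means:
  mean(A) = (6 + 6 + 3 + 3 + 4 + 2) / 6 = 24/6 = 4
  mean(B) = (7 + 8 + 6 + 5 + 5 + 2) / 6 = 33/6 = 5.5
  mean(C) = (2 + 3 + 6 + 8 + 1 + 3) / 6 = 23/6 = 3.8333

Step 2 — sample covariance S[i,j] = (1/(n-1)) · Σ_k (x_{k,i} - mean_i) · (x_{k,j} - mean_j), with n-1 = 5.
  S[A,A] = ((2)·(2) + (2)·(2) + (-1)·(-1) + (-1)·(-1) + (0)·(0) + (-2)·(-2)) / 5 = 14/5 = 2.8
  S[A,B] = ((2)·(1.5) + (2)·(2.5) + (-1)·(0.5) + (-1)·(-0.5) + (0)·(-0.5) + (-2)·(-3.5)) / 5 = 15/5 = 3
  S[A,C] = ((2)·(-1.8333) + (2)·(-0.8333) + (-1)·(2.1667) + (-1)·(4.1667) + (0)·(-2.8333) + (-2)·(-0.8333)) / 5 = -10/5 = -2
  S[B,B] = ((1.5)·(1.5) + (2.5)·(2.5) + (0.5)·(0.5) + (-0.5)·(-0.5) + (-0.5)·(-0.5) + (-3.5)·(-3.5)) / 5 = 21.5/5 = 4.3
  S[B,C] = ((1.5)·(-1.8333) + (2.5)·(-0.8333) + (0.5)·(2.1667) + (-0.5)·(4.1667) + (-0.5)·(-2.8333) + (-3.5)·(-0.8333)) / 5 = -1.5/5 = -0.3
  S[C,C] = ((-1.8333)·(-1.8333) + (-0.8333)·(-0.8333) + (2.1667)·(2.1667) + (4.1667)·(4.1667) + (-2.8333)·(-2.8333) + (-0.8333)·(-0.8333)) / 5 = 34.8333/5 = 6.9667

S is symmetric (S[j,i] = S[i,j]). Assembling:

S = [[2.8, 3, -2],
 [3, 4.3, -0.3],
 [-2, -0.3, 6.9667]]


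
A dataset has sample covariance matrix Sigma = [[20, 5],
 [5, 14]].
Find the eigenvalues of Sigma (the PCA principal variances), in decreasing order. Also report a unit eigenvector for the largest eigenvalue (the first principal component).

Step 1 — characteristic polynomial of 2×2 Sigma:
  det(Sigma - λI) = λ² - trace · λ + det = 0.
  trace = 20 + 14 = 34, det = 20·14 - (5)² = 255.
Step 2 — discriminant:
  Δ = trace² - 4·det = 1156 - 1020 = 136.
Step 3 — eigenvalues:
  λ = (trace ± √Δ)/2 = (34 ± 11.6619)/2,
  λ_1 = 22.831,  λ_2 = 11.169.

Step 4 — unit eigenvector for λ_1: solve (Sigma - λ_1 I)v = 0. First row:
  (20 - 22.831)·v_x + (5)·v_y = 0, i.e. (-2.831)·v_x + (5)·v_y = 0,
  so v ∝ (b, λ_1 - a) = (5, 2.831) = u.
  ||u|| = √((5)² + (2.831)²) = √(33.0143) ≈ 5.7458,
  v_1 = u/||u|| ≈ (0.8702, 0.4927) (||v_1|| = 1).

λ_1 = 22.831,  λ_2 = 11.169;  v_1 ≈ (0.8702, 0.4927)


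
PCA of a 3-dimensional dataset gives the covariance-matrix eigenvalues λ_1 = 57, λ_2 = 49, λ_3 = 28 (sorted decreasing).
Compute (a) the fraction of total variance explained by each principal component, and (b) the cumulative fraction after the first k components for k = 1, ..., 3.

Step 1 — total variance = trace(Sigma) = Σ λ_i = 57 + 49 + 28 = 134.

Step 2 — fraction explained by component i = λ_i / Σ λ:
  PC1: 57/134 = 0.4254
  PC2: 49/134 = 0.3657
  PC3: 28/134 = 0.209

Step 3 — cumulative fraction after k components = (λ_1 + ... + λ_k) / Σ λ:
  k = 1: 57/134 = 0.4254
  k = 2: (57 + 49)/134 = 106/134 = 0.791
  k = 3: (57 + 49 + 28)/134 = 134/134 = 1

Summary (fraction, with percent):

explained: PC1 0.4254 (42.54%), PC2 0.3657 (36.57%), PC3 0.209 (20.9%);  cumulative: 0.4254, 0.791, 1


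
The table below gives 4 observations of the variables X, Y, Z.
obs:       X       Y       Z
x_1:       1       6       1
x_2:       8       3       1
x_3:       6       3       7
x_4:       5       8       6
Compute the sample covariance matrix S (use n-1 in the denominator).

Step 1 — column means:
  mean(X) = (1 + 8 + 6 + 5) / 4 = 20/4 = 5
  mean(Y) = (6 + 3 + 3 + 8) / 4 = 20/4 = 5
  mean(Z) = (1 + 1 + 7 + 6) / 4 = 15/4 = 3.75

Step 2 — sample covariance S[i,j] = (1/(n-1)) · Σ_k (x_{k,i} - mean_i) · (x_{k,j} - mean_j), with n-1 = 3.
  S[X,X] = ((-4)·(-4) + (3)·(3) + (1)·(1) + (0)·(0)) / 3 = 26/3 = 8.6667
  S[X,Y] = ((-4)·(1) + (3)·(-2) + (1)·(-2) + (0)·(3)) / 3 = -12/3 = -4
  S[X,Z] = ((-4)·(-2.75) + (3)·(-2.75) + (1)·(3.25) + (0)·(2.25)) / 3 = 6/3 = 2
  S[Y,Y] = ((1)·(1) + (-2)·(-2) + (-2)·(-2) + (3)·(3)) / 3 = 18/3 = 6
  S[Y,Z] = ((1)·(-2.75) + (-2)·(-2.75) + (-2)·(3.25) + (3)·(2.25)) / 3 = 3/3 = 1
  S[Z,Z] = ((-2.75)·(-2.75) + (-2.75)·(-2.75) + (3.25)·(3.25) + (2.25)·(2.25)) / 3 = 30.75/3 = 10.25

S is symmetric (S[j,i] = S[i,j]). Assembling:

S = [[8.6667, -4, 2],
 [-4, 6, 1],
 [2, 1, 10.25]]


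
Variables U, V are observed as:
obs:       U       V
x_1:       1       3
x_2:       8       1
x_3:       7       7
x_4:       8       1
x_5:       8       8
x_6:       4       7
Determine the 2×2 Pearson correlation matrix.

Step 1 — column means:
  mean(U) = (1 + 8 + 7 + 8 + 8 + 4) / 6 = 36/6 = 6
  mean(V) = (3 + 1 + 7 + 1 + 8 + 7) / 6 = 27/6 = 4.5

Step 2 — sample variances and covariances s[i,j] = (1/(n-1)) · Σ_k (x_{k,i} - mean_i) · (x_{k,j} - mean_j), with n-1 = 5:
  s[U,U] = ((-5)·(-5) + (2)·(2) + (1)·(1) + (2)·(2) + (2)·(2) + (-2)·(-2)) / 5 = 42/5 = 8.4
  s[U,V] = ((-5)·(-1.5) + (2)·(-3.5) + (1)·(2.5) + (2)·(-3.5) + (2)·(3.5) + (-2)·(2.5)) / 5 = -2/5 = -0.4
  s[V,V] = ((-1.5)·(-1.5) + (-3.5)·(-3.5) + (2.5)·(2.5) + (-3.5)·(-3.5) + (3.5)·(3.5) + (2.5)·(2.5)) / 5 = 51.5/5 = 10.3
  Sample standard deviations s_i = √(s[i,i]):
  s(U) = √(8.4) = 2.8983
  s(V) = √(10.3) = 3.2094

Step 3 — r_{ij} = s_{ij} / (s_i · s_j):
  r[U,U] = 1 (diagonal).
  r[U,V] = -0.4 / (2.8983 · 3.2094) = -0.4 / 9.3016 = -0.043
  r[V,V] = 1 (diagonal).

R is symmetric with unit diagonal. Assembling:

R = [[1, -0.043],
 [-0.043, 1]]


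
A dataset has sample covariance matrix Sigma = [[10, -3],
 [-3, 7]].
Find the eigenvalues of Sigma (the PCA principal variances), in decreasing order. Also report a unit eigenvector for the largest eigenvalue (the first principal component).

Step 1 — characteristic polynomial of 2×2 Sigma:
  det(Sigma - λI) = λ² - trace · λ + det = 0.
  trace = 10 + 7 = 17, det = 10·7 - (-3)² = 61.
Step 2 — discriminant:
  Δ = trace² - 4·det = 289 - 244 = 45.
Step 3 — eigenvalues:
  λ = (trace ± √Δ)/2 = (17 ± 6.7082)/2,
  λ_1 = 11.8541,  λ_2 = 5.1459.

Step 4 — unit eigenvector for λ_1: solve (Sigma - λ_1 I)v = 0. First row:
  (10 - 11.8541)·v_x + (-3)·v_y = 0, i.e. (-1.8541)·v_x + (-3)·v_y = 0,
  so v ∝ (b, λ_1 - a) = (-3, 1.8541); multiply by -1 so the first entry is positive: u = (3, -1.8541).
  ||u|| = √((3)² + (-1.8541)²) = √(12.4377) ≈ 3.5267,
  v_1 = u/||u|| ≈ (0.8507, -0.5257) (||v_1|| = 1).

λ_1 = 11.8541,  λ_2 = 5.1459;  v_1 ≈ (0.8507, -0.5257)


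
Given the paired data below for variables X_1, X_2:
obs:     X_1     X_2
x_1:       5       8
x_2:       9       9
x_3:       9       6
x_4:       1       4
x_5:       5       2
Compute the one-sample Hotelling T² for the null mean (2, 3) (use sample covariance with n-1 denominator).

Step 1 — sample mean vector:
  mean(X_1) = (5 + 9 + 9 + 1 + 5) / 5 = 29/5 = 5.8
  mean(X_2) = (8 + 9 + 6 + 4 + 2) / 5 = 29/5 = 5.8
  x̄ = (5.8, 5.8),  deviation x̄ - mu_0 = (5.8, 5.8) - (2, 3) = (3.8, 2.8).

Step 2 — sample covariance matrix, S[i,j] = (1/(n-1)) · Σ_k (x_{k,i} - mean_i) · (x_{k,j} - mean_j), divisor n-1 = 4:
  S[X_1,X_1] = ((-0.8)·(-0.8) + (3.2)·(3.2) + (3.2)·(3.2) + (-4.8)·(-4.8) + (-0.8)·(-0.8)) / 4 = 44.8/4 = 11.2
  S[X_1,X_2] = ((-0.8)·(2.2) + (3.2)·(3.2) + (3.2)·(0.2) + (-4.8)·(-1.8) + (-0.8)·(-3.8)) / 4 = 20.8/4 = 5.2
  S[X_2,X_2] = ((2.2)·(2.2) + (3.2)·(3.2) + (0.2)·(0.2) + (-1.8)·(-1.8) + (-3.8)·(-3.8)) / 4 = 32.8/4 = 8.2
  S = [[11.2, 5.2],
 [5.2, 8.2]].

Step 3 — invert S. det(S) = 11.2·8.2 - (5.2)² = 64.8.
  S^{-1} = (1/det) · [[d, -b], [-b, a]] = [[0.1265, -0.0802],
 [-0.0802, 0.1728]].

Step 4 — quadratic form (x̄ - mu_0)^T · S^{-1} · (x̄ - mu_0):
  S^{-1} · (x̄ - mu_0) = (0.2562, 0.179),
  (x̄ - mu_0)^T · [...] = (3.8)·(0.2562) + (2.8)·(0.179) = 1.4747.

Step 5 — scale by n: T² = 5 · 1.4747 = 7.3735.

T² ≈ 7.3735


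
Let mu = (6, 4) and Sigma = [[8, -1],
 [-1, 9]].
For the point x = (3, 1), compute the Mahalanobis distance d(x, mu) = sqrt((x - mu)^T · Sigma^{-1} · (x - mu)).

Step 1 — centre the observation: (x - mu) = (-3, -3).

Step 2 — invert Sigma. det(Sigma) = 8·9 - (-1)² = 71.
  Sigma^{-1} = (1/det) · [[d, -b], [-b, a]] = [[0.1268, 0.0141],
 [0.0141, 0.1127]].

Step 3 — form the quadratic (x - mu)^T · Sigma^{-1} · (x - mu):
  Sigma^{-1} · (x - mu) = (-0.4225, -0.3803).
  (x - mu)^T · [Sigma^{-1} · (x - mu)] = (-3)·(-0.4225) + (-3)·(-0.3803) = 2.4085.

Step 4 — take square root: d = √(2.4085) ≈ 1.5519.

d(x, mu) = √(2.4085) ≈ 1.5519


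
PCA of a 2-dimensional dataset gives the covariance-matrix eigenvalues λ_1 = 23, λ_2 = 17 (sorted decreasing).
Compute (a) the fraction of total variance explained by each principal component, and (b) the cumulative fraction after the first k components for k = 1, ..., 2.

Step 1 — total variance = trace(Sigma) = Σ λ_i = 23 + 17 = 40.

Step 2 — fraction explained by component i = λ_i / Σ λ:
  PC1: 23/40 = 0.575
  PC2: 17/40 = 0.425

Step 3 — cumulative fraction after k components = (λ_1 + ... + λ_k) / Σ λ:
  k = 1: 23/40 = 0.575
  k = 2: (23 + 17)/40 = 40/40 = 1

Summary (fraction, with percent):

explained: PC1 0.575 (57.5%), PC2 0.425 (42.5%);  cumulative: 0.575, 1


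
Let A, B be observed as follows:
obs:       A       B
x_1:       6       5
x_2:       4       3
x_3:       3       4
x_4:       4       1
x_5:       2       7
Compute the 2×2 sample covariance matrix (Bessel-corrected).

Step 1 — column means:
  mean(A) = (6 + 4 + 3 + 4 + 2) / 5 = 19/5 = 3.8
  mean(B) = (5 + 3 + 4 + 1 + 7) / 5 = 20/5 = 4

Step 2 — sample covariance S[i,j] = (1/(n-1)) · Σ_k (x_{k,i} - mean_i) · (x_{k,j} - mean_j), with n-1 = 4.
  S[A,A] = ((2.2)·(2.2) + (0.2)·(0.2) + (-0.8)·(-0.8) + (0.2)·(0.2) + (-1.8)·(-1.8)) / 4 = 8.8/4 = 2.2
  S[A,B] = ((2.2)·(1) + (0.2)·(-1) + (-0.8)·(0) + (0.2)·(-3) + (-1.8)·(3)) / 4 = -4/4 = -1
  S[B,B] = ((1)·(1) + (-1)·(-1) + (0)·(0) + (-3)·(-3) + (3)·(3)) / 4 = 20/4 = 5

S is symmetric (S[j,i] = S[i,j]). Assembling:

S = [[2.2, -1],
 [-1, 5]]


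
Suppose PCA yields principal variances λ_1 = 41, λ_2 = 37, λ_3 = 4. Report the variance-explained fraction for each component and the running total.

Step 1 — total variance = trace(Sigma) = Σ λ_i = 41 + 37 + 4 = 82.

Step 2 — fraction explained by component i = λ_i / Σ λ:
  PC1: 41/82 = 0.5
  PC2: 37/82 = 0.4512
  PC3: 4/82 = 0.0488

Step 3 — cumulative fraction after k components = (λ_1 + ... + λ_k) / Σ λ:
  k = 1: 41/82 = 0.5
  k = 2: (41 + 37)/82 = 78/82 = 0.9512
  k = 3: (41 + 37 + 4)/82 = 82/82 = 1

Summary (fraction, with percent):

explained: PC1 0.5 (50%), PC2 0.4512 (45.12%), PC3 0.0488 (4.88%);  cumulative: 0.5, 0.9512, 1


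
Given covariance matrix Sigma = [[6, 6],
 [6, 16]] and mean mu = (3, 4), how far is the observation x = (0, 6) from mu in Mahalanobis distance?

Step 1 — centre the observation: (x - mu) = (-3, 2).

Step 2 — invert Sigma. det(Sigma) = 6·16 - (6)² = 60.
  Sigma^{-1} = (1/det) · [[d, -b], [-b, a]] = [[0.2667, -0.1],
 [-0.1, 0.1]].

Step 3 — form the quadratic (x - mu)^T · Sigma^{-1} · (x - mu):
  Sigma^{-1} · (x - mu) = (-1, 0.5).
  (x - mu)^T · [Sigma^{-1} · (x - mu)] = (-3)·(-1) + (2)·(0.5) = 4.

Step 4 — take square root: d = √(4) ≈ 2.

d(x, mu) = √(4) ≈ 2
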